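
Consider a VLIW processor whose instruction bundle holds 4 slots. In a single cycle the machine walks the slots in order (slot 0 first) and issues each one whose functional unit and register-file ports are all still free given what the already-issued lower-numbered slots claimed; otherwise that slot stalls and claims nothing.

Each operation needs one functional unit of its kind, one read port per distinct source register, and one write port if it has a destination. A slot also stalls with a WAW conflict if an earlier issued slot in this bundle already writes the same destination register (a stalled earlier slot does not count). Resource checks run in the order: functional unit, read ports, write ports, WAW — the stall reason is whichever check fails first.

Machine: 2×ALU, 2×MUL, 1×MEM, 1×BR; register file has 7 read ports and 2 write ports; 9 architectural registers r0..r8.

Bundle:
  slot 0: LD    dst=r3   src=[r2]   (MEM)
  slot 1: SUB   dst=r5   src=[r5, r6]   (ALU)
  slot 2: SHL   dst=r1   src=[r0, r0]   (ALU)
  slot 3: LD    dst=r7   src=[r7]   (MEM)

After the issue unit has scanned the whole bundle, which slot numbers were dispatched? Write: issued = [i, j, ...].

#0 MEM src=r2 dispatched  <A:2 Mu:2 Ld:0 B:1 rd:6 wr:1>
#1 ALU src=r5,r6 dispatched  <A:1 Mu:2 Ld:0 B:1 rd:4 wr:0>
#2 ALU src=r0,r0 held:WR_PORT  <A:1 Mu:2 Ld:0 B:1 rd:4 wr:0>
#3 MEM src=r7 held:FU  <A:1 Mu:2 Ld:0 B:1 rd:4 wr:0>

issued = [0, 1]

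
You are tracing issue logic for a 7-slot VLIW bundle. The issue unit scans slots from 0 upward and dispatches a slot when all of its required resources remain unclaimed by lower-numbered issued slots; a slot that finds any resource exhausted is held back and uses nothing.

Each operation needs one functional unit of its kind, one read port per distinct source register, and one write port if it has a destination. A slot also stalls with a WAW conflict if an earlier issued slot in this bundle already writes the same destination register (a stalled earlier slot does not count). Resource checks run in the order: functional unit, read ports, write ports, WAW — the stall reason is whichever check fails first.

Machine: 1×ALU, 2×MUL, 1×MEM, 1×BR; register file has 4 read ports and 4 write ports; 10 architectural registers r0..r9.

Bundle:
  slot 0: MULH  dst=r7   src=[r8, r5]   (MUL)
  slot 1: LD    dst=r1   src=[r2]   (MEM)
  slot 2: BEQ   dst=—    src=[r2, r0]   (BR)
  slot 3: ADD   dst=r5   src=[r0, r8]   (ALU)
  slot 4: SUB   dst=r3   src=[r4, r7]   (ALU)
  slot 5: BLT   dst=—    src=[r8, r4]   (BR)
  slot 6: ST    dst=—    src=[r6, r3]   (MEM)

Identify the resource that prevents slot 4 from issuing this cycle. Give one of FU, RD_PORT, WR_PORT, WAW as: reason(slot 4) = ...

slot 0 (MUL): ISSUE — free A1,Mu1,Ld1,B1 rp2 wp3
slot 1 (MEM): ISSUE — free A1,Mu1,Ld0,B1 rp1 wp2
slot 2 (BR): stall RD_PORT — free A1,Mu1,Ld0,B1 rp1 wp2
slot 3 (ALU): stall RD_PORT — free A1,Mu1,Ld0,B1 rp1 wp2
slot 4 (ALU): stall RD_PORT — free A1,Mu1,Ld0,B1 rp1 wp2
slot 5 (BR): stall RD_PORT — free A1,Mu1,Ld0,B1 rp1 wp2
slot 6 (MEM): stall FU — free A1,Mu1,Ld0,B1 rp1 wp2

reason(slot 4) = RD_PORT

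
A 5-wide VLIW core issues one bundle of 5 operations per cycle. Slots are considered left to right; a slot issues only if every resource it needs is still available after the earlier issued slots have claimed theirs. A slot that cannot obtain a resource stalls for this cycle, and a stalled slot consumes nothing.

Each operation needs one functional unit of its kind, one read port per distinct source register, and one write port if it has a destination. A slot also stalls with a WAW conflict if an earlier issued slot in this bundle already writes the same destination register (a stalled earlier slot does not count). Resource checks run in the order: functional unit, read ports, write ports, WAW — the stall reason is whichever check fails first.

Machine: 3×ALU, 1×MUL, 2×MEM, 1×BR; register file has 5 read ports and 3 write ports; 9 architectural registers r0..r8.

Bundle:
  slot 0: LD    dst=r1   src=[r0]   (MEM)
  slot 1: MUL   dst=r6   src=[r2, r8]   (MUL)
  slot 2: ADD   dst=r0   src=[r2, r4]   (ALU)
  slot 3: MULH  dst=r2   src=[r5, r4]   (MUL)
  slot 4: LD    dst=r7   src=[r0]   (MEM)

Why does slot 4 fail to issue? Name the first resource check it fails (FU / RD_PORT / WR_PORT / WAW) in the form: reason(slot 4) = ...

slot 0 (MEM): ISSUE — free A3,Mu1,Ld1,B1 rp4 wp2
slot 1 (MUL): ISSUE — free A3,Mu0,Ld1,B1 rp2 wp1
slot 2 (ALU): ISSUE — free A2,Mu0,Ld1,B1 rp0 wp0
slot 3 (MUL): stall FU — free A2,Mu0,Ld1,B1 rp0 wp0
slot 4 (MEM): stall RD_PORT — free A2,Mu0,Ld1,B1 rp0 wp0

reason(slot 4) = RD_PORT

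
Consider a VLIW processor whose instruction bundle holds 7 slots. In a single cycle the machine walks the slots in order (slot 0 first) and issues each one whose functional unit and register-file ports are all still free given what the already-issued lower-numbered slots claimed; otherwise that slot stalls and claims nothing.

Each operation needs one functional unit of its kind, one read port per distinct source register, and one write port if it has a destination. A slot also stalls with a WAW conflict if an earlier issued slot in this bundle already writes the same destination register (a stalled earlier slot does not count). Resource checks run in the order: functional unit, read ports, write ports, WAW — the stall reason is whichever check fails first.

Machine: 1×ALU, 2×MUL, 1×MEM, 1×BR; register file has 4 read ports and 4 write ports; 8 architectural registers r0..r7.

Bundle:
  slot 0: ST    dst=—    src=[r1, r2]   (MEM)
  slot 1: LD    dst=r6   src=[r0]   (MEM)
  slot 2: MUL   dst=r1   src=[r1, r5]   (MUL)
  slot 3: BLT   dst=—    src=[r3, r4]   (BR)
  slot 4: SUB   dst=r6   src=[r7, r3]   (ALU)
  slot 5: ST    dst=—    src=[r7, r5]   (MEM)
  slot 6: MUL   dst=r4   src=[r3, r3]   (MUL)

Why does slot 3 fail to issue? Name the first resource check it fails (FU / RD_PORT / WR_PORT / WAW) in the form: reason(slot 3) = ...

reason(slot 3) = RD_PORT

#0 MEM src=r1,r2 dispatched  <A:1 Mu:2 Ld:0 B:1 rd:2 wr:4>
#1 MEM src=r0 held:FU  <A:1 Mu:2 Ld:0 B:1 rd:2 wr:4>
#2 MUL src=r1,r5 dispatched  <A:1 Mu:1 Ld:0 B:1 rd:0 wr:3>
#3 BR src=r3,r4 held:RD_PORT  <A:1 Mu:1 Ld:0 B:1 rd:0 wr:3>
#4 ALU src=r7,r3 held:RD_PORT  <A:1 Mu:1 Ld:0 B:1 rd:0 wr:3>
#5 MEM src=r7,r5 held:FU  <A:1 Mu:1 Ld:0 B:1 rd:0 wr:3>
#6 MUL src=r3,r3 held:RD_PORT  <A:1 Mu:1 Ld:0 B:1 rd:0 wr:3>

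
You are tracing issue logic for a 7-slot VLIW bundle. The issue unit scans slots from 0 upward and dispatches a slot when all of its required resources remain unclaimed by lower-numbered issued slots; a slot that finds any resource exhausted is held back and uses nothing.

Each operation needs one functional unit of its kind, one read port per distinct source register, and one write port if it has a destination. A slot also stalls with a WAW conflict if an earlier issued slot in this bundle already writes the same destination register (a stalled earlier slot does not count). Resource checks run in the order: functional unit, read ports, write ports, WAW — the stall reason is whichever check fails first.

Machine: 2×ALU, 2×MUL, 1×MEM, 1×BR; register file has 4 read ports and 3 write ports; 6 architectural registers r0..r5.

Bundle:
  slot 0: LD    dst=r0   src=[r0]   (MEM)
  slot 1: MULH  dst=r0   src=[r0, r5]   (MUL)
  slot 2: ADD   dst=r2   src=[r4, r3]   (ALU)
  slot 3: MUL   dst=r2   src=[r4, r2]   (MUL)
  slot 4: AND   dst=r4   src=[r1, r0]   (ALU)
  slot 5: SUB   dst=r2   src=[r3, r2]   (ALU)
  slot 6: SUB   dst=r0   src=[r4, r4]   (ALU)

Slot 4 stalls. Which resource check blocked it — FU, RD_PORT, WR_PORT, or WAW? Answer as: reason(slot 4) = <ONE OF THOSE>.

reason(slot 4) = RD_PORT

  0. MEM→r0 ⇒ go  {2A/2Mu/0Ld/1B | 3r 2w}
  1. MUL→r0 ⇒ no(WAW)  {2A/2Mu/0Ld/1B | 3r 2w}
  2. ALU→r2 ⇒ go  {1A/2Mu/0Ld/1B | 1r 1w}
  3. MUL→r2 ⇒ no(RD_PORT)  {1A/2Mu/0Ld/1B | 1r 1w}
  4. ALU→r4 ⇒ no(RD_PORT)  {1A/2Mu/0Ld/1B | 1r 1w}
  5. ALU→r2 ⇒ no(RD_PORT)  {1A/2Mu/0Ld/1B | 1r 1w}
  6. ALU→r0 ⇒ no(WAW)  {1A/2Mu/0Ld/1B | 1r 1w}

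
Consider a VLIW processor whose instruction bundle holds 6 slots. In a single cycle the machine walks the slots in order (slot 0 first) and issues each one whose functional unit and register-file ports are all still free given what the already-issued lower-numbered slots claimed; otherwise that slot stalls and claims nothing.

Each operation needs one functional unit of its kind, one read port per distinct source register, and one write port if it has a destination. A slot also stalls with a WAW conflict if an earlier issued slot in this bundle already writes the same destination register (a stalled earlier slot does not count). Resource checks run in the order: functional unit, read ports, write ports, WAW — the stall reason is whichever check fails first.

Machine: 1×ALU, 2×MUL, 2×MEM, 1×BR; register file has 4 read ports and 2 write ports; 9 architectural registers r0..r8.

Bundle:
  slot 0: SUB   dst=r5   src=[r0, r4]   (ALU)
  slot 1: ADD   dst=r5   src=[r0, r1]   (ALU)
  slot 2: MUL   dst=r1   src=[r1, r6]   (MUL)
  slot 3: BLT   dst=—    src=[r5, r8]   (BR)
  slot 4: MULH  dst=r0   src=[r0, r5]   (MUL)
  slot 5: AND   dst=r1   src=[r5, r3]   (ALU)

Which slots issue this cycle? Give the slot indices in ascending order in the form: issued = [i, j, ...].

issued = [0, 2]

slot 0 (ALU): ISSUE — free A0,Mu2,Ld2,B1 rp2 wp1
slot 1 (ALU): stall FU — free A0,Mu2,Ld2,B1 rp2 wp1
slot 2 (MUL): ISSUE — free A0,Mu1,Ld2,B1 rp0 wp0
slot 3 (BR): stall RD_PORT — free A0,Mu1,Ld2,B1 rp0 wp0
slot 4 (MUL): stall RD_PORT — free A0,Mu1,Ld2,B1 rp0 wp0
slot 5 (ALU): stall FU — free A0,Mu1,Ld2,B1 rp0 wp0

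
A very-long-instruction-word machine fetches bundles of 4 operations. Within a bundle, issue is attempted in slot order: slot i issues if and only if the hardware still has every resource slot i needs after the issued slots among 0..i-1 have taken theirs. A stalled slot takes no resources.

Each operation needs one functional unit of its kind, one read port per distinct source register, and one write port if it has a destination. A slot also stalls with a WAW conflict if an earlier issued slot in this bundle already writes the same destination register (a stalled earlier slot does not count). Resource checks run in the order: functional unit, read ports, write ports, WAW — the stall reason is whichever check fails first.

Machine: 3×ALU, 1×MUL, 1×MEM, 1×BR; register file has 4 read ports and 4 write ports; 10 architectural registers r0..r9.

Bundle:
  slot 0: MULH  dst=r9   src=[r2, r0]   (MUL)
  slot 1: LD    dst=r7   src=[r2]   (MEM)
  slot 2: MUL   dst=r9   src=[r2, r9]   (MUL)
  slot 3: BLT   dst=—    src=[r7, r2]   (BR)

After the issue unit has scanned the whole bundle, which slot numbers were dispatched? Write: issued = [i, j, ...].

  0. MUL→r9 ⇒ go  {3A/0Mu/1Ld/1B | 2r 3w}
  1. MEM→r7 ⇒ go  {3A/0Mu/0Ld/1B | 1r 2w}
  2. MUL→r9 ⇒ no(FU)  {3A/0Mu/0Ld/1B | 1r 2w}
  3. BR ⇒ no(RD_PORT)  {3A/0Mu/0Ld/1B | 1r 2w}

issued = [0, 1]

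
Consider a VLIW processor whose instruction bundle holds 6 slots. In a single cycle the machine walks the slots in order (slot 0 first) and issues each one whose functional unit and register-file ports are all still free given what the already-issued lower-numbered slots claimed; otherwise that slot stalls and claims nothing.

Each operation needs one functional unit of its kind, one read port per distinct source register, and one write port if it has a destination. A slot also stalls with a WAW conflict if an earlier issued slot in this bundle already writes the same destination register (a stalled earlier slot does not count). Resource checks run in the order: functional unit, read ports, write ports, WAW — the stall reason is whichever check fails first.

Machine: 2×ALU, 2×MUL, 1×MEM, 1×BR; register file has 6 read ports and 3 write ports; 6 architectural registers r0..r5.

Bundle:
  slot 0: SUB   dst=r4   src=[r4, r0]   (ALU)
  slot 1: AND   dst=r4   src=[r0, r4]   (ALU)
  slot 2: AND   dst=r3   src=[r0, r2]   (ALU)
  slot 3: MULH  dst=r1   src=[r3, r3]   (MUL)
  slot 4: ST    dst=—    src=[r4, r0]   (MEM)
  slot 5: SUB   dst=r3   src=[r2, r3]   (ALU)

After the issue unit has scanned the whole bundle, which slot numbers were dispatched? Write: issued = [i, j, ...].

[0] ALU needs rd=2 wr=1: ok; after: ALU=1 MUL=2 MEM=1 BR=1, R=4, W=2
[1] ALU needs rd=2 wr=1: WAW; after: ALU=1 MUL=2 MEM=1 BR=1, R=4, W=2
[2] ALU needs rd=2 wr=1: ok; after: ALU=0 MUL=2 MEM=1 BR=1, R=2, W=1
[3] MUL needs rd=1 wr=1: ok; after: ALU=0 MUL=1 MEM=1 BR=1, R=1, W=0
[4] MEM needs rd=2 wr=0: RD_PORT; after: ALU=0 MUL=1 MEM=1 BR=1, R=1, W=0
[5] ALU needs rd=2 wr=1: FU; after: ALU=0 MUL=1 MEM=1 BR=1, R=1, W=0

issued = [0, 2, 3]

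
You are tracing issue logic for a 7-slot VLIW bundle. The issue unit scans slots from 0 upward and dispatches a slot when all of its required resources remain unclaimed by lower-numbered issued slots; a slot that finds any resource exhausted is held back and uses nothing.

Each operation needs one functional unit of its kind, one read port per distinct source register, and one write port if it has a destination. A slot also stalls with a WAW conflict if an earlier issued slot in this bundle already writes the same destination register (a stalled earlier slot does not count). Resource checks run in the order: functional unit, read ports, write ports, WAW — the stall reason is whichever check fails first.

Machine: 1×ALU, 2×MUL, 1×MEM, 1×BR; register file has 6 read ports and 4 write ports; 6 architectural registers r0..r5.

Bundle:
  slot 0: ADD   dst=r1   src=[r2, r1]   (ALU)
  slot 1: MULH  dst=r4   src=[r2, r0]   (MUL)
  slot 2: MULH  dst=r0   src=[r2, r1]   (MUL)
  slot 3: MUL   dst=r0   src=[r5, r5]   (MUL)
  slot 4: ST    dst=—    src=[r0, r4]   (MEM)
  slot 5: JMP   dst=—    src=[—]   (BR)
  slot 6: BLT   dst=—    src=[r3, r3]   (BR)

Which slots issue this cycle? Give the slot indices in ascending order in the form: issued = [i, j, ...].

issued = [0, 1, 2, 5]

[0] ALU needs rd=2 wr=1: ok; after: ALU=0 MUL=2 MEM=1 BR=1, R=4, W=3
[1] MUL needs rd=2 wr=1: ok; after: ALU=0 MUL=1 MEM=1 BR=1, R=2, W=2
[2] MUL needs rd=2 wr=1: ok; after: ALU=0 MUL=0 MEM=1 BR=1, R=0, W=1
[3] MUL needs rd=1 wr=1: FU; after: ALU=0 MUL=0 MEM=1 BR=1, R=0, W=1
[4] MEM needs rd=2 wr=0: RD_PORT; after: ALU=0 MUL=0 MEM=1 BR=1, R=0, W=1
[5] BR needs rd=0 wr=0: ok; after: ALU=0 MUL=0 MEM=1 BR=0, R=0, W=1
[6] BR needs rd=1 wr=0: FU; after: ALU=0 MUL=0 MEM=1 BR=0, R=0, W=1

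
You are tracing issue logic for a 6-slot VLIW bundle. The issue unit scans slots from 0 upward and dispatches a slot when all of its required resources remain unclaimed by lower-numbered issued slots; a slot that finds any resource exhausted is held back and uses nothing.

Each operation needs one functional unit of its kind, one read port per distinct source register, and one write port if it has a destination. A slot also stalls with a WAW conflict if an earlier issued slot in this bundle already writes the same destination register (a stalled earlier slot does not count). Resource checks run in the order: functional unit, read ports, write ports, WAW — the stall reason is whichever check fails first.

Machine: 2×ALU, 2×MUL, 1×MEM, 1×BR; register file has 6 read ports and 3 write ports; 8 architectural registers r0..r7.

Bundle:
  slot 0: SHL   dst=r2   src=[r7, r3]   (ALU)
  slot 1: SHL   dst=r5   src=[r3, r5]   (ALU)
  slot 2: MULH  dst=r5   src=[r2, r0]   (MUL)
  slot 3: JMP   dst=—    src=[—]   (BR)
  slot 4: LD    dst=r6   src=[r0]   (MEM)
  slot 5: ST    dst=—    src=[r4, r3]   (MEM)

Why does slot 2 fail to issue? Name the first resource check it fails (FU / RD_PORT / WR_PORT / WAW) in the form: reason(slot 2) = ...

slot 0 (ALU): ISSUE — free A1,Mu2,Ld1,B1 rp4 wp2
slot 1 (ALU): ISSUE — free A0,Mu2,Ld1,B1 rp2 wp1
slot 2 (MUL): stall WAW — free A0,Mu2,Ld1,B1 rp2 wp1
slot 3 (BR): ISSUE — free A0,Mu2,Ld1,B0 rp2 wp1
slot 4 (MEM): ISSUE — free A0,Mu2,Ld0,B0 rp1 wp0
slot 5 (MEM): stall FU — free A0,Mu2,Ld0,B0 rp1 wp0

reason(slot 2) = WAW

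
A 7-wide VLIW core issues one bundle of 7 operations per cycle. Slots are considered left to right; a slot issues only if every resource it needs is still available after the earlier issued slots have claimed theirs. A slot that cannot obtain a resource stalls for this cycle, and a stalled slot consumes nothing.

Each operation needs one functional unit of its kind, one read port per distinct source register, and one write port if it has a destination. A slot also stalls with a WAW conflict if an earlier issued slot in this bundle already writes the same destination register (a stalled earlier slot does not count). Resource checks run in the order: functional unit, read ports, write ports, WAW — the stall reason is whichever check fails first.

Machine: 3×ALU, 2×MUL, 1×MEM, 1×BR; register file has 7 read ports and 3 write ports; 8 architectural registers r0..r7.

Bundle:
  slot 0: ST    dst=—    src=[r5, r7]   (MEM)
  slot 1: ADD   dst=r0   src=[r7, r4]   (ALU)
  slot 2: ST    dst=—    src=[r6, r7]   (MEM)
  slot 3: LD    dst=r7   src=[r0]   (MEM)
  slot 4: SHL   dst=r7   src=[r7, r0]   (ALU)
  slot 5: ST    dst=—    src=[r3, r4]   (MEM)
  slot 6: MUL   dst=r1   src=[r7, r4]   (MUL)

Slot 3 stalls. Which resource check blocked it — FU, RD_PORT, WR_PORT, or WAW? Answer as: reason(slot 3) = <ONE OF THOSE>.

reason(slot 3) = FU

slot 0 (MEM): ISSUE — free A3,Mu2,Ld0,B1 rp5 wp3
slot 1 (ALU): ISSUE — free A2,Mu2,Ld0,B1 rp3 wp2
slot 2 (MEM): stall FU — free A2,Mu2,Ld0,B1 rp3 wp2
slot 3 (MEM): stall FU — free A2,Mu2,Ld0,B1 rp3 wp2
slot 4 (ALU): ISSUE — free A1,Mu2,Ld0,B1 rp1 wp1
slot 5 (MEM): stall FU — free A1,Mu2,Ld0,B1 rp1 wp1
slot 6 (MUL): stall RD_PORT — free A1,Mu2,Ld0,B1 rp1 wp1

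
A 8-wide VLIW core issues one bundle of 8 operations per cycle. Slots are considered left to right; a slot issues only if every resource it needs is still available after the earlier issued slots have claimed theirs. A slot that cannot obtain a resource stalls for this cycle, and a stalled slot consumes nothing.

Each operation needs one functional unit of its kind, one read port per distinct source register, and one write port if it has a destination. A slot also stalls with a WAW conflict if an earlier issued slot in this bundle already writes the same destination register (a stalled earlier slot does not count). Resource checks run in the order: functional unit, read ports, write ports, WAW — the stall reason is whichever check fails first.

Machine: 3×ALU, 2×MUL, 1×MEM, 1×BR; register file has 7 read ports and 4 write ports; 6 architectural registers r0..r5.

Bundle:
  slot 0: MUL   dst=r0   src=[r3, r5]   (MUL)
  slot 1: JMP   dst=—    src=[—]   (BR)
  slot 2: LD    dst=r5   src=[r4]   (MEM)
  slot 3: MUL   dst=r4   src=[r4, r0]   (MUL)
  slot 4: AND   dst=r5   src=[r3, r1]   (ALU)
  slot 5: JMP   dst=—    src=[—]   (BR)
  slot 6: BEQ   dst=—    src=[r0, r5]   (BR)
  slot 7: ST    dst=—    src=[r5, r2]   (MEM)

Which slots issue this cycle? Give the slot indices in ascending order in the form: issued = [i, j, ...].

slot 0 (MUL): ISSUE — free A3,Mu1,Ld1,B1 rp5 wp3
slot 1 (BR): ISSUE — free A3,Mu1,Ld1,B0 rp5 wp3
slot 2 (MEM): ISSUE — free A3,Mu1,Ld0,B0 rp4 wp2
slot 3 (MUL): ISSUE — free A3,Mu0,Ld0,B0 rp2 wp1
slot 4 (ALU): stall WAW — free A3,Mu0,Ld0,B0 rp2 wp1
slot 5 (BR): stall FU — free A3,Mu0,Ld0,B0 rp2 wp1
slot 6 (BR): stall FU — free A3,Mu0,Ld0,B0 rp2 wp1
slot 7 (MEM): stall FU — free A3,Mu0,Ld0,B0 rp2 wp1

issued = [0, 1, 2, 3]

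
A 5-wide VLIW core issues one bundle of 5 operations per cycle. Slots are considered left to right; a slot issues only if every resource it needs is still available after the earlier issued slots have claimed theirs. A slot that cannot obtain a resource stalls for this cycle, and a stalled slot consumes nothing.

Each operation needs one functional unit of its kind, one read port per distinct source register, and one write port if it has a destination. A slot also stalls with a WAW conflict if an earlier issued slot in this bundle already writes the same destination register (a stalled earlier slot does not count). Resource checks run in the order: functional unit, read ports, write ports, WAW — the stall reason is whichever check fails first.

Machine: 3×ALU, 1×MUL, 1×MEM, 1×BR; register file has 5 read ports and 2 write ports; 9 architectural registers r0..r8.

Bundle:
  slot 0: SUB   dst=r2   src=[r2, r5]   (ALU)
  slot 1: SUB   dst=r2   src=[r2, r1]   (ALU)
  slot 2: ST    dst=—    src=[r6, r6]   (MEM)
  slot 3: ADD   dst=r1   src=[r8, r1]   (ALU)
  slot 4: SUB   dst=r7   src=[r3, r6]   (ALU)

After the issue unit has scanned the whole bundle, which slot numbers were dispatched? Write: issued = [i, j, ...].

#0 ALU src=r2,r5 dispatched  <A:2 Mu:1 Ld:1 B:1 rd:3 wr:1>
#1 ALU src=r2,r1 held:WAW  <A:2 Mu:1 Ld:1 B:1 rd:3 wr:1>
#2 MEM src=r6,r6 dispatched  <A:2 Mu:1 Ld:0 B:1 rd:2 wr:1>
#3 ALU src=r8,r1 dispatched  <A:1 Mu:1 Ld:0 B:1 rd:0 wr:0>
#4 ALU src=r3,r6 held:RD_PORT  <A:1 Mu:1 Ld:0 B:1 rd:0 wr:0>

issued = [0, 2, 3]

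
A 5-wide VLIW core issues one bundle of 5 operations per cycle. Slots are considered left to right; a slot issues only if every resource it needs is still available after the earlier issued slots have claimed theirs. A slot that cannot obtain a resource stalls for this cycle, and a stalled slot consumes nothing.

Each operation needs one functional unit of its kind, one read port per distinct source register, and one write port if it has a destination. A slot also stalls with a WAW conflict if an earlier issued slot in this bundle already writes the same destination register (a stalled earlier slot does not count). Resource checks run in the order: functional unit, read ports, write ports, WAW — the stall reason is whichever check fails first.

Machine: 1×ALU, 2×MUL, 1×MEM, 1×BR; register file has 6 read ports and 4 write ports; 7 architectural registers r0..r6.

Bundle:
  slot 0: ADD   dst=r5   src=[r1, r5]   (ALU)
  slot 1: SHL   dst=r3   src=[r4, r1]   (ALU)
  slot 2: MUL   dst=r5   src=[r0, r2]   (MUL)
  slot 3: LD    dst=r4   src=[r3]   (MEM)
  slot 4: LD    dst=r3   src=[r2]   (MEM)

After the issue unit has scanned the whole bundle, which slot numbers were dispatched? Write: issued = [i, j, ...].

(0) want 1×ALU +2rd +1wr — yes → AL0|MU2|ME1|BR1|rd4|wr3
(1) want 1×ALU +2rd +1wr — FU → AL0|MU2|ME1|BR1|rd4|wr3
(2) want 1×MUL +2rd +1wr — WAW → AL0|MU2|ME1|BR1|rd4|wr3
(3) want 1×MEM +1rd +1wr — yes → AL0|MU2|ME0|BR1|rd3|wr2
(4) want 1×MEM +1rd +1wr — FU → AL0|MU2|ME0|BR1|rd3|wr2

issued = [0, 3]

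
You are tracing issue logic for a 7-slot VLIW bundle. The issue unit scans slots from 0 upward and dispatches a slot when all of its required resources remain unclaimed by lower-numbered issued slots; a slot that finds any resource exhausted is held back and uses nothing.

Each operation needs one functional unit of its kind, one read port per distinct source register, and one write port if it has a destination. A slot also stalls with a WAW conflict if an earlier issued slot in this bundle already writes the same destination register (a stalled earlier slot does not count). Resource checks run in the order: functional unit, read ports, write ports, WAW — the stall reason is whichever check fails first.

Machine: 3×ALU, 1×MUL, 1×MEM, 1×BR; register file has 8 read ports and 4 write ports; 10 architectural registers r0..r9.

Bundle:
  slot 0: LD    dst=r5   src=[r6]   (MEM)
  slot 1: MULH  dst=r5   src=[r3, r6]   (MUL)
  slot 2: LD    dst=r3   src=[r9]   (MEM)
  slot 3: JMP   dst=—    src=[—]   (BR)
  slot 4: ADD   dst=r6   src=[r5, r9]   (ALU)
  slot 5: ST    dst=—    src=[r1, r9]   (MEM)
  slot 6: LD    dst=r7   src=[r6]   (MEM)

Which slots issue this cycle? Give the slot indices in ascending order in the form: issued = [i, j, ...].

  0. MEM→r5 ⇒ go  {3A/1Mu/0Ld/1B | 7r 3w}
  1. MUL→r5 ⇒ no(WAW)  {3A/1Mu/0Ld/1B | 7r 3w}
  2. MEM→r3 ⇒ no(FU)  {3A/1Mu/0Ld/1B | 7r 3w}
  3. BR ⇒ go  {3A/1Mu/0Ld/0B | 7r 3w}
  4. ALU→r6 ⇒ go  {2A/1Mu/0Ld/0B | 5r 2w}
  5. MEM ⇒ no(FU)  {2A/1Mu/0Ld/0B | 5r 2w}
  6. MEM→r7 ⇒ no(FU)  {2A/1Mu/0Ld/0B | 5r 2w}

issued = [0, 3, 4]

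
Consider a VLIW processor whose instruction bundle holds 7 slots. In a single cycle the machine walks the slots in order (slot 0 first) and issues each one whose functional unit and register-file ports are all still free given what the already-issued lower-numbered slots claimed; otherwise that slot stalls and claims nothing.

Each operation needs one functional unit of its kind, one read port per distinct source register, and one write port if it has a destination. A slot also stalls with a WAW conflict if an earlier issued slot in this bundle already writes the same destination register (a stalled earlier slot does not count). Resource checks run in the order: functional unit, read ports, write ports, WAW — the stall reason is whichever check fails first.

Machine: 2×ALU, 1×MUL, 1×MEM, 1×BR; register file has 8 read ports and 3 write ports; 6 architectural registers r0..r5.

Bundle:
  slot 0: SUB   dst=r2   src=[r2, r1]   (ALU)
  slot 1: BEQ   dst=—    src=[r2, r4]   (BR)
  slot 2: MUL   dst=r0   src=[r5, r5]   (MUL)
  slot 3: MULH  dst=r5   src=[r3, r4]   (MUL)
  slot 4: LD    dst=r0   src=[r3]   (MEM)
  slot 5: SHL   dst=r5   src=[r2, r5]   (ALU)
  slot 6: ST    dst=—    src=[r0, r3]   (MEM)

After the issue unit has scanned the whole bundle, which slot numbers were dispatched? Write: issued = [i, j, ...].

issued = [0, 1, 2, 5]

[0] ALU needs rd=2 wr=1: ok; after: ALU=1 MUL=1 MEM=1 BR=1, R=6, W=2
[1] BR needs rd=2 wr=0: ok; after: ALU=1 MUL=1 MEM=1 BR=0, R=4, W=2
[2] MUL needs rd=1 wr=1: ok; after: ALU=1 MUL=0 MEM=1 BR=0, R=3, W=1
[3] MUL needs rd=2 wr=1: FU; after: ALU=1 MUL=0 MEM=1 BR=0, R=3, W=1
[4] MEM needs rd=1 wr=1: WAW; after: ALU=1 MUL=0 MEM=1 BR=0, R=3, W=1
[5] ALU needs rd=2 wr=1: ok; after: ALU=0 MUL=0 MEM=1 BR=0, R=1, W=0
[6] MEM needs rd=2 wr=0: RD_PORT; after: ALU=0 MUL=0 MEM=1 BR=0, R=1, W=0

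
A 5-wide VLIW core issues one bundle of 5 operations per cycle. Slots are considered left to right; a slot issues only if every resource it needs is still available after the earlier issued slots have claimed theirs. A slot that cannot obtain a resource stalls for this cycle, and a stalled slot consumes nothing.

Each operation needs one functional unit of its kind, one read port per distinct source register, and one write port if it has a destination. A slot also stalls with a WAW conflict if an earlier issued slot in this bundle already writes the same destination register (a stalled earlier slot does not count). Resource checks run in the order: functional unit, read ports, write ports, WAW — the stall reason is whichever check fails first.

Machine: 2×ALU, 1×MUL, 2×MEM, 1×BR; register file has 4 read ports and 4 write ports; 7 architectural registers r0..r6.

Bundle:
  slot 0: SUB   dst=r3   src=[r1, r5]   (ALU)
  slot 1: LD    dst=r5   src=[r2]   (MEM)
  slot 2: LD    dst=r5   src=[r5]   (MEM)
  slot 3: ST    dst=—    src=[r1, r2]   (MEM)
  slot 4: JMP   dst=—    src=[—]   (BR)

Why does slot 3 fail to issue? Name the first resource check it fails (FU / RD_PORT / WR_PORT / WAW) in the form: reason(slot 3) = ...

[0] ALU needs rd=2 wr=1: ok; after: ALU=1 MUL=1 MEM=2 BR=1, R=2, W=3
[1] MEM needs rd=1 wr=1: ok; after: ALU=1 MUL=1 MEM=1 BR=1, R=1, W=2
[2] MEM needs rd=1 wr=1: WAW; after: ALU=1 MUL=1 MEM=1 BR=1, R=1, W=2
[3] MEM needs rd=2 wr=0: RD_PORT; after: ALU=1 MUL=1 MEM=1 BR=1, R=1, W=2
[4] BR needs rd=0 wr=0: ok; after: ALU=1 MUL=1 MEM=1 BR=0, R=1, W=2

reason(slot 3) = RD_PORT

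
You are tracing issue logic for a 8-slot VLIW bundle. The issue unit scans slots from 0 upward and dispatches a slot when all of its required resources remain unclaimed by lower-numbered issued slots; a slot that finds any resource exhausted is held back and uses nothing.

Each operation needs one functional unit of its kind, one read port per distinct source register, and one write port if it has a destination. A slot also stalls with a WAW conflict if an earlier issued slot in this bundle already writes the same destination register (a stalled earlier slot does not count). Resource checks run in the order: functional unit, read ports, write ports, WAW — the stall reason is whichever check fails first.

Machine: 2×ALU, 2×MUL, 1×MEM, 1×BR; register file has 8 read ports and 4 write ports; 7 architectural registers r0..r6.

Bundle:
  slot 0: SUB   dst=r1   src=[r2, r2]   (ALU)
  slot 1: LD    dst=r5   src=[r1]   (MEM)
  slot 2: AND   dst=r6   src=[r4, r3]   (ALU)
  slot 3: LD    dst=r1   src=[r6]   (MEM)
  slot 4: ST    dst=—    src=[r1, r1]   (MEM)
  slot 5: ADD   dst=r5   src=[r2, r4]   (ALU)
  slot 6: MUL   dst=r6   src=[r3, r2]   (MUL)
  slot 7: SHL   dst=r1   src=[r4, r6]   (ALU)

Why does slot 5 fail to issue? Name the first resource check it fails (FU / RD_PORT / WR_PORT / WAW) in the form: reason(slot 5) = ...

(0) want 1×ALU +1rd +1wr — yes → AL1|MU2|ME1|BR1|rd7|wr3
(1) want 1×MEM +1rd +1wr — yes → AL1|MU2|ME0|BR1|rd6|wr2
(2) want 1×ALU +2rd +1wr — yes → AL0|MU2|ME0|BR1|rd4|wr1
(3) want 1×MEM +1rd +1wr — FU → AL0|MU2|ME0|BR1|rd4|wr1
(4) want 1×MEM +1rd +0wr — FU → AL0|MU2|ME0|BR1|rd4|wr1
(5) want 1×ALU +2rd +1wr — FU → AL0|MU2|ME0|BR1|rd4|wr1
(6) want 1×MUL +2rd +1wr — WAW → AL0|MU2|ME0|BR1|rd4|wr1
(7) want 1×ALU +2rd +1wr — FU → AL0|MU2|ME0|BR1|rd4|wr1

reason(slot 5) = FU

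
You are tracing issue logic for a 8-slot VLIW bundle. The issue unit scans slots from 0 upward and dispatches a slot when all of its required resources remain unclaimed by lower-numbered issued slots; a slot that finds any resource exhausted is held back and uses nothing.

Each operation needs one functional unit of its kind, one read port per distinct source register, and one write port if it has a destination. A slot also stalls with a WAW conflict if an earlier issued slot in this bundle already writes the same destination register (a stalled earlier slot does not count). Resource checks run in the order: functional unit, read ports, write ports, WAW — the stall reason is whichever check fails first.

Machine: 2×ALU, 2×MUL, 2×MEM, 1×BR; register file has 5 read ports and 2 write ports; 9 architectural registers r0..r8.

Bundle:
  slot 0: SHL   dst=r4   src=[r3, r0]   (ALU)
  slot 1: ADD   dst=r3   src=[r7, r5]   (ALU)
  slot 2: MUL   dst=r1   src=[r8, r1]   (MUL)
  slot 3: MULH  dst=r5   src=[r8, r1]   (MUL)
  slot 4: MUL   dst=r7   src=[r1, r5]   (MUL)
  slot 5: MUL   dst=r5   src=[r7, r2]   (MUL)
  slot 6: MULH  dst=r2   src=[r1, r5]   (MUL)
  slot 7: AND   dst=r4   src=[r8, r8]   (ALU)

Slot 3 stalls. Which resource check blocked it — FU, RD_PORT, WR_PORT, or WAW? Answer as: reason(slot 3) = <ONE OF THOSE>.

reason(slot 3) = RD_PORT

slot 0 (ALU): ISSUE — free A1,Mu2,Ld2,B1 rp3 wp1
slot 1 (ALU): ISSUE — free A0,Mu2,Ld2,B1 rp1 wp0
slot 2 (MUL): stall RD_PORT — free A0,Mu2,Ld2,B1 rp1 wp0
slot 3 (MUL): stall RD_PORT — free A0,Mu2,Ld2,B1 rp1 wp0
slot 4 (MUL): stall RD_PORT — free A0,Mu2,Ld2,B1 rp1 wp0
slot 5 (MUL): stall RD_PORT — free A0,Mu2,Ld2,B1 rp1 wp0
slot 6 (MUL): stall RD_PORT — free A0,Mu2,Ld2,B1 rp1 wp0
slot 7 (ALU): stall FU — free A0,Mu2,Ld2,B1 rp1 wp0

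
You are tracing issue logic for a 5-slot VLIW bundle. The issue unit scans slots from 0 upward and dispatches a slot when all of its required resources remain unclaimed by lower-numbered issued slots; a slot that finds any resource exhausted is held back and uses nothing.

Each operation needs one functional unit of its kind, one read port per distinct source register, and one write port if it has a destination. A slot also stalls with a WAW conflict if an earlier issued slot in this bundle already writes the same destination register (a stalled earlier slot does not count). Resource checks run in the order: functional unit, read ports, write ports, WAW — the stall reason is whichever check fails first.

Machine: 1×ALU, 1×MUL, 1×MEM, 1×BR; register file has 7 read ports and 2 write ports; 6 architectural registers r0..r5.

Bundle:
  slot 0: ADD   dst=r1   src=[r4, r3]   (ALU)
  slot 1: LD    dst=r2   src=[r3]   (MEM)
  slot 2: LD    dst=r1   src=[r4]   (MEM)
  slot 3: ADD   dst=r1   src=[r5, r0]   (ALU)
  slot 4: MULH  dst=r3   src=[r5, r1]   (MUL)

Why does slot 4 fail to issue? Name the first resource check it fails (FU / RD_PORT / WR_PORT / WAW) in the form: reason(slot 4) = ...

(0) want 1×ALU +2rd +1wr — yes → AL0|MU1|ME1|BR1|rd5|wr1
(1) want 1×MEM +1rd +1wr — yes → AL0|MU1|ME0|BR1|rd4|wr0
(2) want 1×MEM +1rd +1wr — FU → AL0|MU1|ME0|BR1|rd4|wr0
(3) want 1×ALU +2rd +1wr — FU → AL0|MU1|ME0|BR1|rd4|wr0
(4) want 1×MUL +2rd +1wr — WR_PORT → AL0|MU1|ME0|BR1|rd4|wr0

reason(slot 4) = WR_PORT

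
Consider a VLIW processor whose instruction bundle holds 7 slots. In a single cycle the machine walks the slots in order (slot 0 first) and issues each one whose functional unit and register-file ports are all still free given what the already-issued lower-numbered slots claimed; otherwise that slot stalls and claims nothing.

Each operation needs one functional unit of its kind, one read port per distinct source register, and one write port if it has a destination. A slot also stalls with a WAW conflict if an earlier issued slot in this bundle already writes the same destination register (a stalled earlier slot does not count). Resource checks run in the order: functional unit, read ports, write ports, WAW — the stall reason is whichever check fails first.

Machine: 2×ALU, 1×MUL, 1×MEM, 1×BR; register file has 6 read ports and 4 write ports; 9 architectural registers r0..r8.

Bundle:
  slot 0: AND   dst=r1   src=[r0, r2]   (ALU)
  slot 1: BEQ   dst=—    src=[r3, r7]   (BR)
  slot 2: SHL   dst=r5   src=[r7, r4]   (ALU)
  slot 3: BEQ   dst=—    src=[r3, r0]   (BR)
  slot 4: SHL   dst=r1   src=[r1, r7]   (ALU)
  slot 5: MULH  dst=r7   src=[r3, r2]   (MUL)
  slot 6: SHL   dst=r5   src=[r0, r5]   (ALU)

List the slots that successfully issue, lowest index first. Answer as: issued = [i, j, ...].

issued = [0, 1, 2]

slot 0 (ALU): ISSUE — free A1,Mu1,Ld1,B1 rp4 wp3
slot 1 (BR): ISSUE — free A1,Mu1,Ld1,B0 rp2 wp3
slot 2 (ALU): ISSUE — free A0,Mu1,Ld1,B0 rp0 wp2
slot 3 (BR): stall FU — free A0,Mu1,Ld1,B0 rp0 wp2
slot 4 (ALU): stall FU — free A0,Mu1,Ld1,B0 rp0 wp2
slot 5 (MUL): stall RD_PORT — free A0,Mu1,Ld1,B0 rp0 wp2
slot 6 (ALU): stall FU — free A0,Mu1,Ld1,B0 rp0 wp2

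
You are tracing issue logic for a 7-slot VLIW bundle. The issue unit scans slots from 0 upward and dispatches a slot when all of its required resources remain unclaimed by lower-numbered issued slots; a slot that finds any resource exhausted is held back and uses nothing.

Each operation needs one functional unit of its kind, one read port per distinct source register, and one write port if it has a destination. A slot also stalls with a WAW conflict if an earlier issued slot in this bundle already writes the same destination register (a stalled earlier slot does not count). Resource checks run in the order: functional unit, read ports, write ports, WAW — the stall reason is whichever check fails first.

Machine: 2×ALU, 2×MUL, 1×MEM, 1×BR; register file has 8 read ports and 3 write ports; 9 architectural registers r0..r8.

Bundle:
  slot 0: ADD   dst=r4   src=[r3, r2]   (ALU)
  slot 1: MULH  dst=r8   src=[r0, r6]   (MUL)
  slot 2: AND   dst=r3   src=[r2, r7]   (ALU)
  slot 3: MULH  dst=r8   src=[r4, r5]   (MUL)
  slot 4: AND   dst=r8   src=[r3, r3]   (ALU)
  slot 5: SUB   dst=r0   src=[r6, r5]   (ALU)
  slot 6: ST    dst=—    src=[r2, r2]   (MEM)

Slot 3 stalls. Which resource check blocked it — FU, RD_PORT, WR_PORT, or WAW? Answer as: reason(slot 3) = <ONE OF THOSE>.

  0. ALU→r4 ⇒ go  {1A/2Mu/1Ld/1B | 6r 2w}
  1. MUL→r8 ⇒ go  {1A/1Mu/1Ld/1B | 4r 1w}
  2. ALU→r3 ⇒ go  {0A/1Mu/1Ld/1B | 2r 0w}
  3. MUL→r8 ⇒ no(WR_PORT)  {0A/1Mu/1Ld/1B | 2r 0w}
  4. ALU→r8 ⇒ no(FU)  {0A/1Mu/1Ld/1B | 2r 0w}
  5. ALU→r0 ⇒ no(FU)  {0A/1Mu/1Ld/1B | 2r 0w}
  6. MEM ⇒ go  {0A/1Mu/0Ld/1B | 1r 0w}

reason(slot 3) = WR_PORT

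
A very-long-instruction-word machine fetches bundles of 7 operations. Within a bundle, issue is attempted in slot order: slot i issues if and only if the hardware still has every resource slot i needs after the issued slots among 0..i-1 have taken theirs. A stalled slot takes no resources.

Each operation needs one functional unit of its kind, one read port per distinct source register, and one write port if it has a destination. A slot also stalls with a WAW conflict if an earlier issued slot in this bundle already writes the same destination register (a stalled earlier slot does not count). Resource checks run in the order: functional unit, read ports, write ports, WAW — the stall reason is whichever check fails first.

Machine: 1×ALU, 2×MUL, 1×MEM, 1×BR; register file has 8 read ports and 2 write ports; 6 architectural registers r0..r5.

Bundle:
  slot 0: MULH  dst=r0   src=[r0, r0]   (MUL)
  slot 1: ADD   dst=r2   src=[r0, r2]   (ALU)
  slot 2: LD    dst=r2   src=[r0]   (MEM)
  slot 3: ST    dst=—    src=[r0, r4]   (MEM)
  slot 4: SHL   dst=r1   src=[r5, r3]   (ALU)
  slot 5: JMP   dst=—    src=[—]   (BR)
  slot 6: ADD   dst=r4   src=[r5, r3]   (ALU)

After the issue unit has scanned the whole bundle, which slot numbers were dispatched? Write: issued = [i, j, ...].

issued = [0, 1, 3, 5]

#0 MUL src=r0,r0 dispatched  <A:1 Mu:1 Ld:1 B:1 rd:7 wr:1>
#1 ALU src=r0,r2 dispatched  <A:0 Mu:1 Ld:1 B:1 rd:5 wr:0>
#2 MEM src=r0 held:WR_PORT  <A:0 Mu:1 Ld:1 B:1 rd:5 wr:0>
#3 MEM src=r0,r4 dispatched  <A:0 Mu:1 Ld:0 B:1 rd:3 wr:0>
#4 ALU src=r5,r3 held:FU  <A:0 Mu:1 Ld:0 B:1 rd:3 wr:0>
#5 BR src=- dispatched  <A:0 Mu:1 Ld:0 B:0 rd:3 wr:0>
#6 ALU src=r5,r3 held:FU  <A:0 Mu:1 Ld:0 B:0 rd:3 wr:0>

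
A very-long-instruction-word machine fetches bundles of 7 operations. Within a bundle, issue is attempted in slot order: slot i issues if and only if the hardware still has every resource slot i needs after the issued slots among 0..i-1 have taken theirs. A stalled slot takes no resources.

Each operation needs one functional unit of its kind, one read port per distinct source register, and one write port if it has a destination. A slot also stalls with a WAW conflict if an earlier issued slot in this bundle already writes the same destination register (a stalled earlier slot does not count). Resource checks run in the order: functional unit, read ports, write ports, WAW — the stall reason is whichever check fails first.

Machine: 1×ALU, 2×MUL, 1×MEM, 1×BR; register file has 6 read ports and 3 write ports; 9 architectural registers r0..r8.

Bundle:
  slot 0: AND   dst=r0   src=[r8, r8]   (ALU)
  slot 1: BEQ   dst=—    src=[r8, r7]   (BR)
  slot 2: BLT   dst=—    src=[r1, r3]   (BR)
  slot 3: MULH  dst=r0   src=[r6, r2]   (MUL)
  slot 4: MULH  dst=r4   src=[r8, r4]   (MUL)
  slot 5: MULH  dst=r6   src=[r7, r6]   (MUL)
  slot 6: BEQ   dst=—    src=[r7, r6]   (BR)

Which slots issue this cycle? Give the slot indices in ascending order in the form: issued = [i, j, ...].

[0] ALU needs rd=1 wr=1: ok; after: ALU=0 MUL=2 MEM=1 BR=1, R=5, W=2
[1] BR needs rd=2 wr=0: ok; after: ALU=0 MUL=2 MEM=1 BR=0, R=3, W=2
[2] BR needs rd=2 wr=0: FU; after: ALU=0 MUL=2 MEM=1 BR=0, R=3, W=2
[3] MUL needs rd=2 wr=1: WAW; after: ALU=0 MUL=2 MEM=1 BR=0, R=3, W=2
[4] MUL needs rd=2 wr=1: ok; after: ALU=0 MUL=1 MEM=1 BR=0, R=1, W=1
[5] MUL needs rd=2 wr=1: RD_PORT; after: ALU=0 MUL=1 MEM=1 BR=0, R=1, W=1
[6] BR needs rd=2 wr=0: FU; after: ALU=0 MUL=1 MEM=1 BR=0, R=1, W=1

issued = [0, 1, 4]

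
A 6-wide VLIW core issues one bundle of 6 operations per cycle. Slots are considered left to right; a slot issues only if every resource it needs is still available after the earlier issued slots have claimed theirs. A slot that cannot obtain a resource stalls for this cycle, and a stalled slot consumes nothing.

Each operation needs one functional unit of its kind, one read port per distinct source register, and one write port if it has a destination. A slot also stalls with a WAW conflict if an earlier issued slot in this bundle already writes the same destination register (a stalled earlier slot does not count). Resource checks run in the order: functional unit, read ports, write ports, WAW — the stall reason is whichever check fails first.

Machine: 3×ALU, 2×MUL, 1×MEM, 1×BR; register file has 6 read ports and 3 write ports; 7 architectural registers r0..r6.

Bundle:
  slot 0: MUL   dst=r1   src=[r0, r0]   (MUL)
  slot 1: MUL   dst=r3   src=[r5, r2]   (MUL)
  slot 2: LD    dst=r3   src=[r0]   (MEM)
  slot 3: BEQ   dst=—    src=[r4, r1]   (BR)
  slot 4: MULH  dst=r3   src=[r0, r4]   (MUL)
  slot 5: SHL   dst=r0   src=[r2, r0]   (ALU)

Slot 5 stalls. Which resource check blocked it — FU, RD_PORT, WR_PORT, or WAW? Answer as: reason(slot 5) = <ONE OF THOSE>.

reason(slot 5) = RD_PORT

  0. MUL→r1 ⇒ go  {3A/1Mu/1Ld/1B | 5r 2w}
  1. MUL→r3 ⇒ go  {3A/0Mu/1Ld/1B | 3r 1w}
  2. MEM→r3 ⇒ no(WAW)  {3A/0Mu/1Ld/1B | 3r 1w}
  3. BR ⇒ go  {3A/0Mu/1Ld/0B | 1r 1w}
  4. MUL→r3 ⇒ no(FU)  {3A/0Mu/1Ld/0B | 1r 1w}
  5. ALU→r0 ⇒ no(RD_PORT)  {3A/0Mu/1Ld/0B | 1r 1w}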